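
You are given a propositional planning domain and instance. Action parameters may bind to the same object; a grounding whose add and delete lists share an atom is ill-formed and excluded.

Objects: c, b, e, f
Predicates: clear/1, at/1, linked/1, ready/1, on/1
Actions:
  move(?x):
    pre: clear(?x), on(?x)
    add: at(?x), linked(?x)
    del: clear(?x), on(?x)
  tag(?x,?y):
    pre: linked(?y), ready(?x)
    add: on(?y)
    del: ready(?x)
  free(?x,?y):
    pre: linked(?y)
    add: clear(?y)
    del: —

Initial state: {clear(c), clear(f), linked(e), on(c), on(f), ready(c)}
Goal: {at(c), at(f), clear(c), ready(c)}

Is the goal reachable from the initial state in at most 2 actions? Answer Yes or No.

1. move(c)  →  {at(c), clear(f), linked(c), linked(e), on(f), ready(c)}
2. move(f)  →  {at(c), at(f), linked(c), linked(e), linked(f), ready(c)}
3. free(c,c)  →  {at(c), at(f), clear(c), linked(c), linked(e), linked(f), ready(c)}
optimal plan length = 3; 3 > 2

No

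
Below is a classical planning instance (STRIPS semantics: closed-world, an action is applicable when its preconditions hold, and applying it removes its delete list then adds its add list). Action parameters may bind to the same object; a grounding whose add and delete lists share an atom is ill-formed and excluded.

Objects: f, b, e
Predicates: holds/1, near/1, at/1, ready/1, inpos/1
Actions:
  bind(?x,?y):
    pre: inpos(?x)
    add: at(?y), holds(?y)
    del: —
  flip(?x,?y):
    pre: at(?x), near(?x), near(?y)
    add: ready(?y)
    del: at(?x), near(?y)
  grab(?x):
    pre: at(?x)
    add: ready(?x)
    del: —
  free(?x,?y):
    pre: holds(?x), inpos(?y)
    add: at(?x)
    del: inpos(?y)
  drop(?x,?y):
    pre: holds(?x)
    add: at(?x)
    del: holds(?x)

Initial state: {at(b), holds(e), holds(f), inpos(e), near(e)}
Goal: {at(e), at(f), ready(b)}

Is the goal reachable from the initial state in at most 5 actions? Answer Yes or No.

1. bind(e,f)  →  {at(b), at(f), holds(e), holds(f), inpos(e), near(e)}
2. bind(e,e)  →  {at(b), at(e), at(f), holds(e), holds(f), inpos(e), near(e)}
3. grab(b)  →  {at(b), at(e), at(f), holds(e), holds(f), inpos(e), near(e), ready(b)}
optimal plan length = 3; 3 ≤ 5

Yes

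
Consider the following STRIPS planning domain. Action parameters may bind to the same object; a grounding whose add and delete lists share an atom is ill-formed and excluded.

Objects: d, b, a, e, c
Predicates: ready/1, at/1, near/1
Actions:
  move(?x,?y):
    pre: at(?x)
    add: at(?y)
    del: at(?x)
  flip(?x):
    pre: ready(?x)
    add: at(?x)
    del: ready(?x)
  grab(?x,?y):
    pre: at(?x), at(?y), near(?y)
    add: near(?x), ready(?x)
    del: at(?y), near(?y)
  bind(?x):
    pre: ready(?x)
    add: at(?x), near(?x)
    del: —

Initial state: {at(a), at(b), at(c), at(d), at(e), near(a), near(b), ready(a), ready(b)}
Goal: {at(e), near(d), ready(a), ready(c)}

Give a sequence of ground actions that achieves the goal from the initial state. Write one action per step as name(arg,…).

1. grab(d,b)  →  {at(a), at(c), at(d), at(e), near(a), near(d), ready(a), ready(b), ready(d)}
2. grab(c,a)  →  {at(c), at(d), at(e), near(c), near(d), ready(a), ready(b), ready(c), ready(d)}

grab(d,b); grab(c,a)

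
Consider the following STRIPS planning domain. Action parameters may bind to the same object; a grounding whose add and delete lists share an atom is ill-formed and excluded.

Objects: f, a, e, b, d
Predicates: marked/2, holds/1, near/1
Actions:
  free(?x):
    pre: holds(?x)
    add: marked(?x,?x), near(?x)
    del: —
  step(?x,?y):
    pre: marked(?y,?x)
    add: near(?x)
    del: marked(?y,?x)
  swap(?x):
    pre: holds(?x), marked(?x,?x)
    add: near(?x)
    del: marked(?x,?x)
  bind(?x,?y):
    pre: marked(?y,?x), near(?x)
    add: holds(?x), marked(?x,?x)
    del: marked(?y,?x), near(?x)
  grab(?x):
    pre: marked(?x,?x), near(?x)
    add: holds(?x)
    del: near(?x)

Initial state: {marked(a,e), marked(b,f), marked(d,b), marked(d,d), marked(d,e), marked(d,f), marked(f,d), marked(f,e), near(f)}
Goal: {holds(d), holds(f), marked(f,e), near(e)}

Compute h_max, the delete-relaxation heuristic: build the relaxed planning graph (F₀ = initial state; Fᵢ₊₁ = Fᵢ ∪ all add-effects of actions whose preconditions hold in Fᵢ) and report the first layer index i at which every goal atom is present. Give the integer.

F0 = init (9 atoms)
F1 = F0 ∪ {holds(f), marked(f,f), near(b), near(d), near(e)}  (14 atoms)
F2 = F1 ∪ {holds(b), holds(d), holds(e), marked(b,b), marked(e,e)}  (19 atoms)
goal ⊆ F2  ⇒  h_max = 2

2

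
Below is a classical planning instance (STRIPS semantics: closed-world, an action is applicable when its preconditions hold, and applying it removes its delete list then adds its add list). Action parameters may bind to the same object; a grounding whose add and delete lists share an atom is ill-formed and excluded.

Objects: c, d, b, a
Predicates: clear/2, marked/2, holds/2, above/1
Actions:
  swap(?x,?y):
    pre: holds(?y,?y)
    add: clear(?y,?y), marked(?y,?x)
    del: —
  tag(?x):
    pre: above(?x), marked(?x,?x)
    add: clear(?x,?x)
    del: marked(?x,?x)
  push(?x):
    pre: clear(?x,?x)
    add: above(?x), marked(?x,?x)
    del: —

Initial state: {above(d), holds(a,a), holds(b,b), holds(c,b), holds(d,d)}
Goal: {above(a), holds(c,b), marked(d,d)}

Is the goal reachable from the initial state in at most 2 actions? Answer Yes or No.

No

1. swap(c,a)  →  {above(d), clear(a,a), holds(a,a), holds(b,b), holds(c,b), holds(d,d), marked(a,c)}
2. swap(d,d)  →  {above(d), clear(a,a), clear(d,d), holds(a,a), holds(b,b), holds(c,b), holds(d,d), marked(a,c), marked(d,d)}
3. push(a)  →  {above(a), above(d), clear(a,a), clear(d,d), holds(a,a), holds(b,b), holds(c,b), holds(d,d), marked(a,a), marked(a,c), marked(d,d)}
optimal plan length = 3; 3 > 2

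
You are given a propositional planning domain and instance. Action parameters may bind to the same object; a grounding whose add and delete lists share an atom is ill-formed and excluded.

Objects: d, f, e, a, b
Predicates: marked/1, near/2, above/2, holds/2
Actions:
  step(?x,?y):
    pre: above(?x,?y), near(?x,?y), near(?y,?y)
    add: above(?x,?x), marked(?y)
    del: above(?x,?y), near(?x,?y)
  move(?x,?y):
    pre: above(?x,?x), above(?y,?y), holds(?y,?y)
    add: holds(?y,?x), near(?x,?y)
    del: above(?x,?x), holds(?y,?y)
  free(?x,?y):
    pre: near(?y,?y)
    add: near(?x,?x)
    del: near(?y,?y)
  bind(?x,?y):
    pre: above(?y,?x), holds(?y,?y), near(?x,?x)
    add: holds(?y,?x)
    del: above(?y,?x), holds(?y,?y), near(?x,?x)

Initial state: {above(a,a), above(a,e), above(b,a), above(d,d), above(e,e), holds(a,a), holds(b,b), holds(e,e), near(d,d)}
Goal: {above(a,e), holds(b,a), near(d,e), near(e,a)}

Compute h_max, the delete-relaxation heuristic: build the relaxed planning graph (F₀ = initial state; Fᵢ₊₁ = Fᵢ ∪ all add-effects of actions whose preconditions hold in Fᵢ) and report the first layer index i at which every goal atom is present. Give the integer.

2

F0 = init (9 atoms)
F1 = F0 ∪ {holds(a,d), holds(a,e), holds(e,a), holds(e,d), near(a,a), near(a,e), near(b,b), near(d,a), near(d,e), near(e,a), near(e,e), near(f,f)}  (21 atoms)
F2 = F1 ∪ {holds(b,a), marked(e)}  (23 atoms)
goal ⊆ F2  ⇒  h_max = 2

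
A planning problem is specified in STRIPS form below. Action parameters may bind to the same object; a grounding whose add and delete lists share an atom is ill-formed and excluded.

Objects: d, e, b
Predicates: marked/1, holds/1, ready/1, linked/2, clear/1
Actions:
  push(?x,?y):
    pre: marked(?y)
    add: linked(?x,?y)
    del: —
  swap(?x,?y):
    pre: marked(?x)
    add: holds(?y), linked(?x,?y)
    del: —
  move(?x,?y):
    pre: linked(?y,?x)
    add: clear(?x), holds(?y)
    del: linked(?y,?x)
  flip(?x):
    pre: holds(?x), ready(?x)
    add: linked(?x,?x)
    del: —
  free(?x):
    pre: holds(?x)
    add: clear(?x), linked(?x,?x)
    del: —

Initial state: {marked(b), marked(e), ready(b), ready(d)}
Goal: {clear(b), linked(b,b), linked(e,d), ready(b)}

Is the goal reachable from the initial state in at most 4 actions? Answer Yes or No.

Yes

1. swap(e,d)  →  {holds(d), linked(e,d), marked(b), marked(e), ready(b), ready(d)}
2. swap(e,b)  →  {holds(b), holds(d), linked(e,b), linked(e,d), marked(b), marked(e), ready(b), ready(d)}
3. free(b)  →  {clear(b), holds(b), holds(d), linked(b,b), linked(e,b), linked(e,d), marked(b), marked(e), ready(b), ready(d)}
optimal plan length = 3; 3 ≤ 4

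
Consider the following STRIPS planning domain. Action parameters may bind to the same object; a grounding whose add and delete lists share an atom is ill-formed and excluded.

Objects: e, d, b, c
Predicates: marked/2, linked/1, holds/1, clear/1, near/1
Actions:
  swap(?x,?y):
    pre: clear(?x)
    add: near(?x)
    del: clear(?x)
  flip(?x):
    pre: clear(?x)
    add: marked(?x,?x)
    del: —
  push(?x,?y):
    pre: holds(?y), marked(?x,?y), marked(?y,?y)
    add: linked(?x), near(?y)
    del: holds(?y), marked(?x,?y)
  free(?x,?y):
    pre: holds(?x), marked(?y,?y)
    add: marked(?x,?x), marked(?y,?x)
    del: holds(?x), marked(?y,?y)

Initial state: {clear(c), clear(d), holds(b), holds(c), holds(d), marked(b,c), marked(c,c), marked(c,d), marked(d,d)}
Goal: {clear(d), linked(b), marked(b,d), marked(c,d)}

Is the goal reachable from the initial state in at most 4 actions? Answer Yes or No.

Yes

1. push(b,c)  →  {clear(c), clear(d), holds(b), holds(d), linked(b), marked(c,c), marked(c,d), marked(d,d), near(c)}
2. free(b,d)  →  {clear(c), clear(d), holds(d), linked(b), marked(b,b), marked(c,c), marked(c,d), marked(d,b), near(c)}
3. free(d,b)  →  {clear(c), clear(d), linked(b), marked(b,d), marked(c,c), marked(c,d), marked(d,b), marked(d,d), near(c)}
optimal plan length = 3; 3 ≤ 4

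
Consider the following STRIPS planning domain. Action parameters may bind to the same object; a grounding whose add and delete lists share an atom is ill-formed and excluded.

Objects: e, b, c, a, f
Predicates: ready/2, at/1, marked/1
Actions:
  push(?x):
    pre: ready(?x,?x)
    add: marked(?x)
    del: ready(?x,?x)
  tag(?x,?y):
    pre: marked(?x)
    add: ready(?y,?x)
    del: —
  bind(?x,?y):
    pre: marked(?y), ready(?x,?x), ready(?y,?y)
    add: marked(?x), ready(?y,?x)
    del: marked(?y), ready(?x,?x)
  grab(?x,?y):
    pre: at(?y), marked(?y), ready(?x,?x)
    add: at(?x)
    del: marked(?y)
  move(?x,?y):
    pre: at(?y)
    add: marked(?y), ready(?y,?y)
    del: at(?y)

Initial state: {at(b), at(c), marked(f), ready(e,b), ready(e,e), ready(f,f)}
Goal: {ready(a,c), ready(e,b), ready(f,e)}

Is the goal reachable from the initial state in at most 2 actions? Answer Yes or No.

No

1. bind(e,f)  →  {at(b), at(c), marked(e), ready(e,b), ready(f,e), ready(f,f)}
2. move(e,c)  →  {at(b), marked(c), marked(e), ready(c,c), ready(e,b), ready(f,e), ready(f,f)}
3. tag(c,a)  →  {at(b), marked(c), marked(e), ready(a,c), ready(c,c), ready(e,b), ready(f,e), ready(f,f)}
optimal plan length = 3; 3 > 2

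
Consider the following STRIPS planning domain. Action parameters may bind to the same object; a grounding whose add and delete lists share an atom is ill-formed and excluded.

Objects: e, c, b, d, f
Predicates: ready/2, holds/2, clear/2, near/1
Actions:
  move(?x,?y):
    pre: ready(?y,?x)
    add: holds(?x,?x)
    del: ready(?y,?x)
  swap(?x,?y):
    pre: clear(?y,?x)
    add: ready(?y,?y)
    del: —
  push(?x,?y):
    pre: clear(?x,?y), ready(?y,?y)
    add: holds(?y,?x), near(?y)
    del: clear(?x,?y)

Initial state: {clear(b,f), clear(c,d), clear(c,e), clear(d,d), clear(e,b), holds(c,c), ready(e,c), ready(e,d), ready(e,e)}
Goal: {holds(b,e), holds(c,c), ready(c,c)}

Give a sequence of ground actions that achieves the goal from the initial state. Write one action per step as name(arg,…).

swap(e,c); swap(f,b); push(e,b)

1. swap(e,c)  →  {clear(b,f), clear(c,d), clear(c,e), clear(d,d), clear(e,b), holds(c,c), ready(c,c), ready(e,c), ready(e,d), ready(e,e)}
2. swap(f,b)  →  {clear(b,f), clear(c,d), clear(c,e), clear(d,d), clear(e,b), holds(c,c), ready(b,b), ready(c,c), ready(e,c), ready(e,d), ready(e,e)}
3. push(e,b)  →  {clear(b,f), clear(c,d), clear(c,e), clear(d,d), holds(b,e), holds(c,c), near(b), ready(b,b), ready(c,c), ready(e,c), ready(e,d), ready(e,e)}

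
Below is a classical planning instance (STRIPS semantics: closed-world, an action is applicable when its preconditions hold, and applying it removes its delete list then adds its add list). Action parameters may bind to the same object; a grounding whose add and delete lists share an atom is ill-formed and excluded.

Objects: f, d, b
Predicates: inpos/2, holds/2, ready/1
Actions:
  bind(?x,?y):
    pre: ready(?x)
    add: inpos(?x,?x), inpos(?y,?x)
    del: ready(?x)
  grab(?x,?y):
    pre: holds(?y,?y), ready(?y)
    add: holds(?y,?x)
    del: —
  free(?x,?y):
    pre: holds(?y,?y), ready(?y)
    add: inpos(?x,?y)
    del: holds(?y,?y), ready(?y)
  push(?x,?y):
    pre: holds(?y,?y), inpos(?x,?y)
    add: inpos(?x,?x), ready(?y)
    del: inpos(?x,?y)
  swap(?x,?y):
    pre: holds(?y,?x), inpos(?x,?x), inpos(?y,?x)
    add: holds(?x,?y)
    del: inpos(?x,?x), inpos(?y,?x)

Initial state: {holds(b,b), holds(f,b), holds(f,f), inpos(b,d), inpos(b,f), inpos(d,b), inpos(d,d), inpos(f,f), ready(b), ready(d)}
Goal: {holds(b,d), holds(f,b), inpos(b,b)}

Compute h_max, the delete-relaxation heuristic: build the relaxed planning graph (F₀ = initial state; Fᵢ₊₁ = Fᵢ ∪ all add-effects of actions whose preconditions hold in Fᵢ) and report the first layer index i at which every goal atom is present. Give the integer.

1

F0 = init (10 atoms)
F1 = F0 ∪ {holds(b,d), holds(b,f), inpos(b,b), inpos(f,b), inpos(f,d), ready(f)}  (16 atoms)
goal ⊆ F1  ⇒  h_max = 1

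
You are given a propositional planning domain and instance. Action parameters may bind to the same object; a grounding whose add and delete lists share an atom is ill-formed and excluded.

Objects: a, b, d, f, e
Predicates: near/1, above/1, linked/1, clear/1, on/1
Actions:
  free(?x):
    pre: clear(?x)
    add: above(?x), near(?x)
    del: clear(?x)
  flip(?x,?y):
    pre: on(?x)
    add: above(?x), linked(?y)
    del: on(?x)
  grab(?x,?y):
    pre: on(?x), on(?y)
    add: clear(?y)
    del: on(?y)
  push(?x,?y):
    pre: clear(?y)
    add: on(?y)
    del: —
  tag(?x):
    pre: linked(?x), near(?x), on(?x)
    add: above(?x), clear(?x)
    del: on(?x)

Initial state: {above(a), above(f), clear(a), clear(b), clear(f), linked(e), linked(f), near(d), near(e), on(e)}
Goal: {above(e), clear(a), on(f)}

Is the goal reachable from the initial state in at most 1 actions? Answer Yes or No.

No

1. flip(e,a)  →  {above(a), above(e), above(f), clear(a), clear(b), clear(f), linked(a), linked(e), linked(f), near(d), near(e)}
2. push(a,f)  →  {above(a), above(e), above(f), clear(a), clear(b), clear(f), linked(a), linked(e), linked(f), near(d), near(e), on(f)}
optimal plan length = 2; 2 > 1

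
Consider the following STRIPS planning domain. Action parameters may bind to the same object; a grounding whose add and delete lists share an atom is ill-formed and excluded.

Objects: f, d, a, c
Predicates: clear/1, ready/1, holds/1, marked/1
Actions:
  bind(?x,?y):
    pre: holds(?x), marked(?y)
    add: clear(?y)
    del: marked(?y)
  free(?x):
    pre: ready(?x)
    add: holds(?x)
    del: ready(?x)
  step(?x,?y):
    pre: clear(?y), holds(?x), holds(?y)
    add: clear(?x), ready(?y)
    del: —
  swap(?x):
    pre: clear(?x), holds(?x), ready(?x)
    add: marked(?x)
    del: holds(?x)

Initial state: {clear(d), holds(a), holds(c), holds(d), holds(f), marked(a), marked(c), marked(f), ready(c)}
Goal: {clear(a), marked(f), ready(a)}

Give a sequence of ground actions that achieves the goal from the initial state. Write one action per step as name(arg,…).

1. bind(f,a)  →  {clear(a), clear(d), holds(a), holds(c), holds(d), holds(f), marked(c), marked(f), ready(c)}
2. step(f,a)  →  {clear(a), clear(d), clear(f), holds(a), holds(c), holds(d), holds(f), marked(c), marked(f), ready(a), ready(c)}

bind(f,a); step(f,a)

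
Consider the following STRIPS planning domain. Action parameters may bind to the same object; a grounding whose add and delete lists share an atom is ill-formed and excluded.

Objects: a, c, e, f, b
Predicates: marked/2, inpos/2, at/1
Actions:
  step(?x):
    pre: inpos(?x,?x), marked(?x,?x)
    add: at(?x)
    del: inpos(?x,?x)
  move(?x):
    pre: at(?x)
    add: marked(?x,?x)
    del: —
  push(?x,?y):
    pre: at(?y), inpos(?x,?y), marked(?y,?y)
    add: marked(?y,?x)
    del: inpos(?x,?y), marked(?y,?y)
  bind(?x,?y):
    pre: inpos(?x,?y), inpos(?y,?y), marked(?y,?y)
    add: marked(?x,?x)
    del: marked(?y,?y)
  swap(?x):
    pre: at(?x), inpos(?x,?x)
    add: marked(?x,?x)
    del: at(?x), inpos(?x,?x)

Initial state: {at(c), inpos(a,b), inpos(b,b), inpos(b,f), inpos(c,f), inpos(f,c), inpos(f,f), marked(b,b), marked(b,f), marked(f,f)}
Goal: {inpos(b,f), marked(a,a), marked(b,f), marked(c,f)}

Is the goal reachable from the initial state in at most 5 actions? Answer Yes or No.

1. move(c)  →  {at(c), inpos(a,b), inpos(b,b), inpos(b,f), inpos(c,f), inpos(f,c), inpos(f,f), marked(b,b), marked(b,f), marked(c,c), marked(f,f)}
2. push(f,c)  →  {at(c), inpos(a,b), inpos(b,b), inpos(b,f), inpos(c,f), inpos(f,f), marked(b,b), marked(b,f), marked(c,f), marked(f,f)}
3. bind(a,b)  →  {at(c), inpos(a,b), inpos(b,b), inpos(b,f), inpos(c,f), inpos(f,f), marked(a,a), marked(b,f), marked(c,f), marked(f,f)}
optimal plan length = 3; 3 ≤ 5

Yes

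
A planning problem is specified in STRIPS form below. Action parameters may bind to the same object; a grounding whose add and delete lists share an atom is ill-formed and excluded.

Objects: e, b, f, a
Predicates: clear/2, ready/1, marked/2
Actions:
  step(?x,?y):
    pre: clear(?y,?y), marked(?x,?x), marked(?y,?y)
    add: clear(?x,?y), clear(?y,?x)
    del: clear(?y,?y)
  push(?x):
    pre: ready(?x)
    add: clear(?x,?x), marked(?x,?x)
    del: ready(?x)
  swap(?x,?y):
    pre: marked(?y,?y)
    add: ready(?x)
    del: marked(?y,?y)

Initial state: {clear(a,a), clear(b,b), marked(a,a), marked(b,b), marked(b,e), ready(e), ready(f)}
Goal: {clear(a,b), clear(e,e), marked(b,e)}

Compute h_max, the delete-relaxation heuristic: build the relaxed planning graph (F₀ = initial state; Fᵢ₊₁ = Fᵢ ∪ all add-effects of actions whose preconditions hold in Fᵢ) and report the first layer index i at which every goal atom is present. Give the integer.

F0 = init (7 atoms)
F1 = F0 ∪ {clear(a,b), clear(b,a), clear(e,e), clear(f,f), marked(e,e), marked(f,f), ready(a), ready(b)}  (15 atoms)
goal ⊆ F1  ⇒  h_max = 1

1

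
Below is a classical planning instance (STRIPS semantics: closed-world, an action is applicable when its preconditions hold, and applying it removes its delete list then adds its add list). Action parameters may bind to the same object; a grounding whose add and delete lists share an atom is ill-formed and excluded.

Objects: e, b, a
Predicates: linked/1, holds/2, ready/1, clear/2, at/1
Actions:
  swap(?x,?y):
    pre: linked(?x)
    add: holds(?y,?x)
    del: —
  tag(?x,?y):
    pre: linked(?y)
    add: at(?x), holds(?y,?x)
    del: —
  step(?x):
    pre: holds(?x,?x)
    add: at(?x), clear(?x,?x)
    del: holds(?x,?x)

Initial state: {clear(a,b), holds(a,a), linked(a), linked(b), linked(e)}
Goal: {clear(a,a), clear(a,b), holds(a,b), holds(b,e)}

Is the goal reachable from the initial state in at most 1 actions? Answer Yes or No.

1. swap(e,b)  →  {clear(a,b), holds(a,a), holds(b,e), linked(a), linked(b), linked(e)}
2. swap(b,a)  →  {clear(a,b), holds(a,a), holds(a,b), holds(b,e), linked(a), linked(b), linked(e)}
3. step(a)  →  {at(a), clear(a,a), clear(a,b), holds(a,b), holds(b,e), linked(a), linked(b), linked(e)}
optimal plan length = 3; 3 > 1

No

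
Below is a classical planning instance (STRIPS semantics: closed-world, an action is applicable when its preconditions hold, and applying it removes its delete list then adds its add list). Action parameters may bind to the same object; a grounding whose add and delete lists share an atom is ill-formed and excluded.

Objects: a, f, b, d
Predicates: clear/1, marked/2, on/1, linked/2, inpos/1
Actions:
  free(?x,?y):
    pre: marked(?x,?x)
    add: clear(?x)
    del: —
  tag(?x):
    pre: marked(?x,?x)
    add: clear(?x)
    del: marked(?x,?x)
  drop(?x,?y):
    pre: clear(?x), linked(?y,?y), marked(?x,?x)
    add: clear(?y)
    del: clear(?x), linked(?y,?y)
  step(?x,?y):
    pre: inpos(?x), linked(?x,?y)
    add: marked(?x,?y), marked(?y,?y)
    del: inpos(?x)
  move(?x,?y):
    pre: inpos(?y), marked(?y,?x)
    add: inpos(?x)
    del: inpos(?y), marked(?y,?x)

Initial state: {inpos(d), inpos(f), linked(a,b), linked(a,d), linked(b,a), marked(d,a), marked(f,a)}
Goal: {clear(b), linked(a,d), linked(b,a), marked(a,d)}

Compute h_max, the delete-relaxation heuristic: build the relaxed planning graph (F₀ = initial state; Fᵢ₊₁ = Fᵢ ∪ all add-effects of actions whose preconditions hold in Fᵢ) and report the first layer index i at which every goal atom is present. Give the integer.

3

F0 = init (7 atoms)
F1 = F0 ∪ {inpos(a)}  (8 atoms)
F2 = F1 ∪ {marked(a,b), marked(a,d), marked(b,b), marked(d,d)}  (12 atoms)
F3 = F2 ∪ {clear(b), clear(d), inpos(b)}  (15 atoms)
goal ⊆ F3  ⇒  h_max = 3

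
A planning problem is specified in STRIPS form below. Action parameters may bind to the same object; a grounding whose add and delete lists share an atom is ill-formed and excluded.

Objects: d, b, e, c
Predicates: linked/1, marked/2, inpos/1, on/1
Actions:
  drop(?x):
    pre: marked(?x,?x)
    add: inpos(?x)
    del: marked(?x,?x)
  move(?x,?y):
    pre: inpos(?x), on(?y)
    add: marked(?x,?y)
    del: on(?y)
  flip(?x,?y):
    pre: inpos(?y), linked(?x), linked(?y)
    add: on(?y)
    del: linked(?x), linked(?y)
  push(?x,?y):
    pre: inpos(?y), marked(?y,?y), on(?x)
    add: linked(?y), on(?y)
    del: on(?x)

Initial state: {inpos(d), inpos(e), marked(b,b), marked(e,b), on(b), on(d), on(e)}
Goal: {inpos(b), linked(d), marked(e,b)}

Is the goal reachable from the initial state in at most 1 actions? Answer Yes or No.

1. drop(b)  →  {inpos(b), inpos(d), inpos(e), marked(e,b), on(b), on(d), on(e)}
2. move(d,d)  →  {inpos(b), inpos(d), inpos(e), marked(d,d), marked(e,b), on(b), on(e)}
3. push(b,d)  →  {inpos(b), inpos(d), inpos(e), linked(d), marked(d,d), marked(e,b), on(d), on(e)}
optimal plan length = 3; 3 > 1

No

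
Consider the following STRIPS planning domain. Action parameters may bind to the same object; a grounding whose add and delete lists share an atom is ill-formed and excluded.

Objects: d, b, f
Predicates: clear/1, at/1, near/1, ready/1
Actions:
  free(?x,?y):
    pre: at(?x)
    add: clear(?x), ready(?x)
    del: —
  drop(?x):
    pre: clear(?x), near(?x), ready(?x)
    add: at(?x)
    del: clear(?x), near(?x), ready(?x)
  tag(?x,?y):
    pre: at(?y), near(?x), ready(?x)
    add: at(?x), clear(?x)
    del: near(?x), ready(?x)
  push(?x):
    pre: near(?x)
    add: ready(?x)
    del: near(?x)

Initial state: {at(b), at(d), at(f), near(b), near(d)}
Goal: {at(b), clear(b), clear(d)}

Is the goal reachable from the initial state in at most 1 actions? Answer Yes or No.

No

1. free(d,d)  →  {at(b), at(d), at(f), clear(d), near(b), near(d), ready(d)}
2. free(b,d)  →  {at(b), at(d), at(f), clear(b), clear(d), near(b), near(d), ready(b), ready(d)}
optimal plan length = 2; 2 > 1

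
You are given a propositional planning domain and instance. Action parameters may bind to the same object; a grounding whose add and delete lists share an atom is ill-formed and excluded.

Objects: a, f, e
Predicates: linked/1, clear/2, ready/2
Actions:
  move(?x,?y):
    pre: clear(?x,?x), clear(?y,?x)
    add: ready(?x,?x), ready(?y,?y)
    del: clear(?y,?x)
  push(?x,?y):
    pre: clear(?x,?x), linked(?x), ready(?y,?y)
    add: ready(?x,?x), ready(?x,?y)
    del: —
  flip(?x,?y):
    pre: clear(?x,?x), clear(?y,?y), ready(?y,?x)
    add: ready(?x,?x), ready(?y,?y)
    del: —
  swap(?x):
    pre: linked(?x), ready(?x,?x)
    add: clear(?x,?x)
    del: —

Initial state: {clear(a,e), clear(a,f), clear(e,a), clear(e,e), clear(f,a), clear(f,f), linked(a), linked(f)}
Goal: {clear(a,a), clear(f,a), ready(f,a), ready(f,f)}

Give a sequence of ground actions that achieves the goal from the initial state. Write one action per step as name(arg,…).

1. move(f,a)  →  {clear(a,e), clear(e,a), clear(e,e), clear(f,a), clear(f,f), linked(a), linked(f), ready(a,a), ready(f,f)}
2. push(f,a)  →  {clear(a,e), clear(e,a), clear(e,e), clear(f,a), clear(f,f), linked(a), linked(f), ready(a,a), ready(f,a), ready(f,f)}
3. swap(a)  →  {clear(a,a), clear(a,e), clear(e,a), clear(e,e), clear(f,a), clear(f,f), linked(a), linked(f), ready(a,a), ready(f,a), ready(f,f)}

move(f,a); push(f,a); swap(a)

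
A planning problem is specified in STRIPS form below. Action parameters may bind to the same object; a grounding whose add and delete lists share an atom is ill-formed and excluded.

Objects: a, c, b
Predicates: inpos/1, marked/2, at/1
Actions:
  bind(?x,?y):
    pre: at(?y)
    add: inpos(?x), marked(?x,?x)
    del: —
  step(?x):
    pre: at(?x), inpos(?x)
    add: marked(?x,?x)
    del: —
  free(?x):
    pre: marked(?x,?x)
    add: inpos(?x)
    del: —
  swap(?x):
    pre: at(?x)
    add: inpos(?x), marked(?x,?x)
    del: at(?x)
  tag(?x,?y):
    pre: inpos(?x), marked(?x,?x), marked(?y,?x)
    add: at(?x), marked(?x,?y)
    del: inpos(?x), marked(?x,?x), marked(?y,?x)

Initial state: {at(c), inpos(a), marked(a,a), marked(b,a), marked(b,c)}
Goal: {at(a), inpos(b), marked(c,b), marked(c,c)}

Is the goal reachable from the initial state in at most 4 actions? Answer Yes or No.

No

1. bind(c,c)  →  {at(c), inpos(a), inpos(c), marked(a,a), marked(b,a), marked(b,c), marked(c,c)}
2. bind(b,c)  →  {at(c), inpos(a), inpos(b), inpos(c), marked(a,a), marked(b,a), marked(b,b), marked(b,c), marked(c,c)}
3. tag(a,b)  →  {at(a), at(c), inpos(b), inpos(c), marked(a,b), marked(b,b), marked(b,c), marked(c,c)}
4. tag(c,b)  →  {at(a), at(c), inpos(b), marked(a,b), marked(b,b), marked(c,b)}
5. bind(c,a)  →  {at(a), at(c), inpos(b), inpos(c), marked(a,b), marked(b,b), marked(c,b), marked(c,c)}
optimal plan length = 5; 5 > 4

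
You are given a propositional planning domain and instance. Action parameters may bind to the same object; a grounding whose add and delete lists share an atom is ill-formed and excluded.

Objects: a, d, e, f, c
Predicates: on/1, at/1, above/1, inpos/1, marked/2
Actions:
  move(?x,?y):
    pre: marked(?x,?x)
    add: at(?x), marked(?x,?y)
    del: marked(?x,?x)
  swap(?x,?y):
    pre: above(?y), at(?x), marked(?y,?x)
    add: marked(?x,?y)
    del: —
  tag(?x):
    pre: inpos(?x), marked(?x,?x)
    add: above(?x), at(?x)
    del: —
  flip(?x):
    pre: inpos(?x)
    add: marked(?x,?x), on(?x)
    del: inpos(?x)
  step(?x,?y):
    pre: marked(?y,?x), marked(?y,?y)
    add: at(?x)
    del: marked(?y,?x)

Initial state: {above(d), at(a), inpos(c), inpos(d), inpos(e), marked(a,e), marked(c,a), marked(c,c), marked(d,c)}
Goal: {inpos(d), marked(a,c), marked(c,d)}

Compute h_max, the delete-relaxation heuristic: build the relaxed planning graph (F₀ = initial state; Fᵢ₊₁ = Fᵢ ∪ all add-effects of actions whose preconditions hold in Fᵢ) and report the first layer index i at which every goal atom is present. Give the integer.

F0 = init (9 atoms)
F1 = F0 ∪ {above(c), at(c), marked(c,d), marked(c,e), marked(c,f), marked(d,d), marked(e,e), on(c), on(d), on(e)}  (19 atoms)
F2 = F1 ∪ {above(e), at(d), at(e), at(f), marked(a,c), marked(d,a), marked(d,e), marked(d,f), marked(e,a), marked(e,c), marked(e,d), marked(e,f)}  (31 atoms)
goal ⊆ F2  ⇒  h_max = 2

2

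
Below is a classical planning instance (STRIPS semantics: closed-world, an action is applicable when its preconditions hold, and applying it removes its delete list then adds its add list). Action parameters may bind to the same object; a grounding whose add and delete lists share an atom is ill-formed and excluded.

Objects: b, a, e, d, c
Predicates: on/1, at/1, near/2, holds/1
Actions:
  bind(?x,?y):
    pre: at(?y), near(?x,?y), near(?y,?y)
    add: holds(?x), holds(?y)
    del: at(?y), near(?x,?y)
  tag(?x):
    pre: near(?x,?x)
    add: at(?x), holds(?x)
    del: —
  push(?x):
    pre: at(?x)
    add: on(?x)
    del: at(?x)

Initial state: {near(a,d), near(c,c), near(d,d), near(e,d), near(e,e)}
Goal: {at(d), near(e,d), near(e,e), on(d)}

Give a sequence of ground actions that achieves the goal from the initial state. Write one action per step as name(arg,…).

tag(d); push(d); tag(d)

1. tag(d)  →  {at(d), holds(d), near(a,d), near(c,c), near(d,d), near(e,d), near(e,e)}
2. push(d)  →  {holds(d), near(a,d), near(c,c), near(d,d), near(e,d), near(e,e), on(d)}
3. tag(d)  →  {at(d), holds(d), near(a,d), near(c,c), near(d,d), near(e,d), near(e,e), on(d)}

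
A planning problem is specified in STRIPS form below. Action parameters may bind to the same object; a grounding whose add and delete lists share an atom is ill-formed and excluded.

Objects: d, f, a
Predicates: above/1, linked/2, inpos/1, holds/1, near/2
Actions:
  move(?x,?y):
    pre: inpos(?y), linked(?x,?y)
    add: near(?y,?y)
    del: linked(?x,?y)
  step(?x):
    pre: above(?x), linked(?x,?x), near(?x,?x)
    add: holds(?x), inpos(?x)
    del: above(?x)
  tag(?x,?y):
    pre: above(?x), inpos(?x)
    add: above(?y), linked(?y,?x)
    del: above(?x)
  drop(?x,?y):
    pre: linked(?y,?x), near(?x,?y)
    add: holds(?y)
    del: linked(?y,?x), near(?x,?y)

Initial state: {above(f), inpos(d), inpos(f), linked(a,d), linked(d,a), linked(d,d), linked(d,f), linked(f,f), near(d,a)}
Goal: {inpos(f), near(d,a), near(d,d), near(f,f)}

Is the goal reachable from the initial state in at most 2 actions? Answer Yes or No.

1. move(d,d)  →  {above(f), inpos(d), inpos(f), linked(a,d), linked(d,a), linked(d,f), linked(f,f), near(d,a), near(d,d)}
2. move(d,f)  →  {above(f), inpos(d), inpos(f), linked(a,d), linked(d,a), linked(f,f), near(d,a), near(d,d), near(f,f)}
optimal plan length = 2; 2 ≤ 2

Yes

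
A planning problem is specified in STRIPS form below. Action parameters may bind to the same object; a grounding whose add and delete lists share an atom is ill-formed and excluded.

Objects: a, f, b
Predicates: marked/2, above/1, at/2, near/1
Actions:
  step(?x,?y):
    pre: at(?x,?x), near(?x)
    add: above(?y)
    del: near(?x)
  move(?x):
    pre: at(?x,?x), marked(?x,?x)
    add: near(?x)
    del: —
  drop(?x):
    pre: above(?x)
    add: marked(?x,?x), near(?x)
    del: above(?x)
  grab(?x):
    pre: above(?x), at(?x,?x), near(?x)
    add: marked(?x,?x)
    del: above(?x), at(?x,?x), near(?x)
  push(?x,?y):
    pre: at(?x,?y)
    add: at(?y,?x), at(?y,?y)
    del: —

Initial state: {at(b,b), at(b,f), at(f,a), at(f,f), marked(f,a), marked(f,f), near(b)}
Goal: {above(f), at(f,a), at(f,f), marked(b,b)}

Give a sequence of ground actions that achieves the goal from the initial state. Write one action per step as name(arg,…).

1. step(b,b)  →  {above(b), at(b,b), at(b,f), at(f,a), at(f,f), marked(f,a), marked(f,f)}
2. drop(b)  →  {at(b,b), at(b,f), at(f,a), at(f,f), marked(b,b), marked(f,a), marked(f,f), near(b)}
3. step(b,f)  →  {above(f), at(b,b), at(b,f), at(f,a), at(f,f), marked(b,b), marked(f,a), marked(f,f)}

step(b,b); drop(b); step(b,f)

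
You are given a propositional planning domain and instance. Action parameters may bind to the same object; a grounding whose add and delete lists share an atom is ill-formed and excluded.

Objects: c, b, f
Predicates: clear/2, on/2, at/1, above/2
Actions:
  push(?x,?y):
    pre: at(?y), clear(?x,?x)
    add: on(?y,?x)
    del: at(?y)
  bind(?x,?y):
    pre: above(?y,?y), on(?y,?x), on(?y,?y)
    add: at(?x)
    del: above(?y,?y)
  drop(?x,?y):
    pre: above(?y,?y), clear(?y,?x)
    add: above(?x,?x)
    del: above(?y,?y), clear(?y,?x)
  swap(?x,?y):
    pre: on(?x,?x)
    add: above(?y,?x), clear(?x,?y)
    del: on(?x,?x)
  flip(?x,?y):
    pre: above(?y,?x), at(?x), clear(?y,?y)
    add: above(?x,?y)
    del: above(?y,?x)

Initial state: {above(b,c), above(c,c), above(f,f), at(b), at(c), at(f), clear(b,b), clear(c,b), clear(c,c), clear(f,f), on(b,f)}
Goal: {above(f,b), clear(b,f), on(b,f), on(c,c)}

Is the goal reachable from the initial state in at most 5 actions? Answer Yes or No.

Yes

1. push(c,c)  →  {above(b,c), above(c,c), above(f,f), at(b), at(f), clear(b,b), clear(c,b), clear(c,c), clear(f,f), on(b,f), on(c,c)}
2. push(b,b)  →  {above(b,c), above(c,c), above(f,f), at(f), clear(b,b), clear(c,b), clear(c,c), clear(f,f), on(b,b), on(b,f), on(c,c)}
3. swap(b,f)  →  {above(b,c), above(c,c), above(f,b), above(f,f), at(f), clear(b,b), clear(b,f), clear(c,b), clear(c,c), clear(f,f), on(b,f), on(c,c)}
optimal plan length = 3; 3 ≤ 5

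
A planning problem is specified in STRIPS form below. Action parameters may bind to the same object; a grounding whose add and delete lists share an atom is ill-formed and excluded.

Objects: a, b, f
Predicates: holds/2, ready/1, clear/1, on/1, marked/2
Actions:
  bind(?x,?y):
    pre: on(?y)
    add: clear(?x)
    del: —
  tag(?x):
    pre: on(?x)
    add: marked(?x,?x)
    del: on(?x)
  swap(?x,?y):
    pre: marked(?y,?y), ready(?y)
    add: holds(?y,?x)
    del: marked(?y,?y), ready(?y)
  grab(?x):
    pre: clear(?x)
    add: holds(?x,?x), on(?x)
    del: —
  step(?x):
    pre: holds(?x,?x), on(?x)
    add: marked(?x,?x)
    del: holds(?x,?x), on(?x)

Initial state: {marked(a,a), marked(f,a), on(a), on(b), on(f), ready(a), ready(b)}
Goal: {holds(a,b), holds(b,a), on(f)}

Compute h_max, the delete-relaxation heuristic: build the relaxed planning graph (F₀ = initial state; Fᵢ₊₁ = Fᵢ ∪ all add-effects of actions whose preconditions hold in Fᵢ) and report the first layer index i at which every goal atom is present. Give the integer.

F0 = init (7 atoms)
F1 = F0 ∪ {clear(a), clear(b), clear(f), holds(a,a), holds(a,b), holds(a,f), marked(b,b), marked(f,f)}  (15 atoms)
F2 = F1 ∪ {holds(b,a), holds(b,b), holds(b,f), holds(f,f)}  (19 atoms)
goal ⊆ F2  ⇒  h_max = 2

2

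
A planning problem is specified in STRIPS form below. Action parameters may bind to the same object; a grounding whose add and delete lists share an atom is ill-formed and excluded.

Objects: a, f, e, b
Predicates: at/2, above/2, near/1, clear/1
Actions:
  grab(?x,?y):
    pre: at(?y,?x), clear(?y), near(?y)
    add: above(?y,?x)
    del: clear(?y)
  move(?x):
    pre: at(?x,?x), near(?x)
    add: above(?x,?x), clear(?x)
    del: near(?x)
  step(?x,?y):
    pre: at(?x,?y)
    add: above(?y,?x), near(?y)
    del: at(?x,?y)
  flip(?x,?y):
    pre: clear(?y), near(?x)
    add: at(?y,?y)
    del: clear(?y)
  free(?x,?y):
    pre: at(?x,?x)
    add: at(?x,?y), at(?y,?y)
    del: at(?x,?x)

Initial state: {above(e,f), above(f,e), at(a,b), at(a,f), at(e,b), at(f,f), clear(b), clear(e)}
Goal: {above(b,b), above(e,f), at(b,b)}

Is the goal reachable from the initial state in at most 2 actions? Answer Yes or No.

1. step(a,b)  →  {above(b,a), above(e,f), above(f,e), at(a,f), at(e,b), at(f,f), clear(b), clear(e), near(b)}
2. flip(b,b)  →  {above(b,a), above(e,f), above(f,e), at(a,f), at(b,b), at(e,b), at(f,f), clear(e), near(b)}
3. move(b)  →  {above(b,a), above(b,b), above(e,f), above(f,e), at(a,f), at(b,b), at(e,b), at(f,f), clear(b), clear(e)}
optimal plan length = 3; 3 > 2

No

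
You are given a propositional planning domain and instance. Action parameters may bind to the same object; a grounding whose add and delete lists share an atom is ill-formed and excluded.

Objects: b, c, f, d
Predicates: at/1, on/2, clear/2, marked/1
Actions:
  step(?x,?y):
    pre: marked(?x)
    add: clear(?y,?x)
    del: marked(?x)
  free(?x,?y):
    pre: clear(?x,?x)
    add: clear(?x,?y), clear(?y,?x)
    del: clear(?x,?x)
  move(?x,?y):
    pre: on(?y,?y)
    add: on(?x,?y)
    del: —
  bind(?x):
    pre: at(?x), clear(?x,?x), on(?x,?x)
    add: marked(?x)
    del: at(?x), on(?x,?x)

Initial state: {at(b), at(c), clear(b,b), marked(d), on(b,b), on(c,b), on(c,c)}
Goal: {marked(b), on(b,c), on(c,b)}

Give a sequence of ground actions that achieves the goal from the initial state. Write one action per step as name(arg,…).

move(b,c); bind(b)

1. move(b,c)  →  {at(b), at(c), clear(b,b), marked(d), on(b,b), on(b,c), on(c,b), on(c,c)}
2. bind(b)  →  {at(c), clear(b,b), marked(b), marked(d), on(b,c), on(c,b), on(c,c)}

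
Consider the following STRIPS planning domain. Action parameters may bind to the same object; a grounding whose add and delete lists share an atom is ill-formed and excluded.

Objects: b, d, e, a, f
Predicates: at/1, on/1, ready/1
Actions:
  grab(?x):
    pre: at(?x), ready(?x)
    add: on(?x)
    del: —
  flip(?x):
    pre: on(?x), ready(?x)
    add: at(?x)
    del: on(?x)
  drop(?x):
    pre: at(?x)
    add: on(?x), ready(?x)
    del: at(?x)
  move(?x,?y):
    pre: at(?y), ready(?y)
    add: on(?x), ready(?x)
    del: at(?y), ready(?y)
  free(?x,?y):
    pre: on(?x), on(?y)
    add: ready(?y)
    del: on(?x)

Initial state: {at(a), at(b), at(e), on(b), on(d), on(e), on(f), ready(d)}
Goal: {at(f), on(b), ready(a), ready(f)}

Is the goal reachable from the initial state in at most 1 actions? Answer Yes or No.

1. drop(a)  →  {at(b), at(e), on(a), on(b), on(d), on(e), on(f), ready(a), ready(d)}
2. free(d,f)  →  {at(b), at(e), on(a), on(b), on(e), on(f), ready(a), ready(d), ready(f)}
3. flip(f)  →  {at(b), at(e), at(f), on(a), on(b), on(e), ready(a), ready(d), ready(f)}
optimal plan length = 3; 3 > 1

No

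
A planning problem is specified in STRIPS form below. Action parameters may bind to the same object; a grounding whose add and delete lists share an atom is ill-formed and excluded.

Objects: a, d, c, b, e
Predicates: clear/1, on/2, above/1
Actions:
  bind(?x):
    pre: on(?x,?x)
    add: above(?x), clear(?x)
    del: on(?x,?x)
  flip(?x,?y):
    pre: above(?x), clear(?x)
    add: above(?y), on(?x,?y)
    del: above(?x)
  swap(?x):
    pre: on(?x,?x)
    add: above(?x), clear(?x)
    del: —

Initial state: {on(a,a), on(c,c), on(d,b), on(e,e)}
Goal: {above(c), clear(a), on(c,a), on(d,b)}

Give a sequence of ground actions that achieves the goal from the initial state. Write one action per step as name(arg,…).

bind(a); bind(c); flip(c,a); flip(a,c)

1. bind(a)  →  {above(a), clear(a), on(c,c), on(d,b), on(e,e)}
2. bind(c)  →  {above(a), above(c), clear(a), clear(c), on(d,b), on(e,e)}
3. flip(c,a)  →  {above(a), clear(a), clear(c), on(c,a), on(d,b), on(e,e)}
4. flip(a,c)  →  {above(c), clear(a), clear(c), on(a,c), on(c,a), on(d,b), on(e,e)}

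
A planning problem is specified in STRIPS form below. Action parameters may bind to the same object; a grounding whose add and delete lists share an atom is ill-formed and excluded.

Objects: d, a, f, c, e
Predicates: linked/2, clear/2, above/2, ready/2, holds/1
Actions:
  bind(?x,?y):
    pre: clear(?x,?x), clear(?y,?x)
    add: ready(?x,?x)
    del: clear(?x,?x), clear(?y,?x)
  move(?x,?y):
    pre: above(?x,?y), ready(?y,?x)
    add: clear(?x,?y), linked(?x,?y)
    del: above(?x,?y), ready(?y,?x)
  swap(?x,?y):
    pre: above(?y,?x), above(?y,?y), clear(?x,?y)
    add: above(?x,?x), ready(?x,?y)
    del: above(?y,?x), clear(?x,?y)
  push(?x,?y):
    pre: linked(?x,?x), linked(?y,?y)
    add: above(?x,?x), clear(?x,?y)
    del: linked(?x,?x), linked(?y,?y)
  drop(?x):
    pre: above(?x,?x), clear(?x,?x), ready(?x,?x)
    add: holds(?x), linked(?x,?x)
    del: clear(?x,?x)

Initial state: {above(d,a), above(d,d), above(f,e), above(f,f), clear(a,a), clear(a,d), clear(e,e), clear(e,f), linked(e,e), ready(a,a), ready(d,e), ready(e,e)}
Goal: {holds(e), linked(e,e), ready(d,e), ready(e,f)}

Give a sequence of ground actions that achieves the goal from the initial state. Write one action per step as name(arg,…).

swap(e,f); drop(e)

1. swap(e,f)  →  {above(d,a), above(d,d), above(e,e), above(f,f), clear(a,a), clear(a,d), clear(e,e), linked(e,e), ready(a,a), ready(d,e), ready(e,e), ready(e,f)}
2. drop(e)  →  {above(d,a), above(d,d), above(e,e), above(f,f), clear(a,a), clear(a,d), holds(e), linked(e,e), ready(a,a), ready(d,e), ready(e,e), ready(e,f)}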